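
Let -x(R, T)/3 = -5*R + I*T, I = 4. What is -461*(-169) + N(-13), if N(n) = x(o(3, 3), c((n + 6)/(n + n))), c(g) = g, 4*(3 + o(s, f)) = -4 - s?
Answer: 4047395/52 ≈ 77835.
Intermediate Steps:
o(s, f) = -4 - s/4 (o(s, f) = -3 + (-4 - s)/4 = -3 + (-1 - s/4) = -4 - s/4)
x(R, T) = -12*T + 15*R (x(R, T) = -3*(-5*R + 4*T) = -12*T + 15*R)
N(n) = -285/4 - 6*(6 + n)/n (N(n) = -12*(n + 6)/(n + n) + 15*(-4 - ¼*3) = -12*(6 + n)/(2*n) + 15*(-4 - ¾) = -12*(6 + n)*1/(2*n) + 15*(-19/4) = -6*(6 + n)/n - 285/4 = -285/4 - 6*(6 + n)/n)
-461*(-169) + N(-13) = -461*(-169) + (-309/4 - 36/(-13)) = 77909 + (-309/4 - 36*(-1/13)) = 77909 + (-309/4 + 36/13) = 77909 - 3873/52 = 4047395/52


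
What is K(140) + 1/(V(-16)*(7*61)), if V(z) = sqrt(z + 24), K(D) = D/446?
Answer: 70/223 + sqrt(2)/1708 ≈ 0.31473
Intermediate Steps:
K(D) = D/446 (K(D) = D*(1/446) = D/446)
V(z) = sqrt(24 + z)
K(140) + 1/(V(-16)*(7*61)) = (1/446)*140 + 1/(sqrt(24 - 16)*(7*61)) = 70/223 + 1/(sqrt(8)*427) = 70/223 + 1/((2*sqrt(2))*427) = 70/223 + 1/(854*sqrt(2)) = 70/223 + sqrt(2)/1708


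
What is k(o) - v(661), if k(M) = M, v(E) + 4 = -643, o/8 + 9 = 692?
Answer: 6111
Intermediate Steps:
o = 5464 (o = -72 + 8*692 = -72 + 5536 = 5464)
v(E) = -647 (v(E) = -4 - 643 = -647)
k(o) - v(661) = 5464 - 1*(-647) = 5464 + 647 = 6111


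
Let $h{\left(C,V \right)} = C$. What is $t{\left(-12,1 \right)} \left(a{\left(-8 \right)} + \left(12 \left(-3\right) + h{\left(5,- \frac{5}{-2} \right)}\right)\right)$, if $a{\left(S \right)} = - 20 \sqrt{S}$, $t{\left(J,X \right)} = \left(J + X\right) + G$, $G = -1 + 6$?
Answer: $186 + 240 i \sqrt{2} \approx 186.0 + 339.41 i$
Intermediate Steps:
$G = 5$
$t{\left(J,X \right)} = 5 + J + X$ ($t{\left(J,X \right)} = \left(J + X\right) + 5 = 5 + J + X$)
$t{\left(-12,1 \right)} \left(a{\left(-8 \right)} + \left(12 \left(-3\right) + h{\left(5,- \frac{5}{-2} \right)}\right)\right) = \left(5 - 12 + 1\right) \left(- 20 \sqrt{-8} + \left(12 \left(-3\right) + 5\right)\right) = - 6 \left(- 20 \cdot 2 i \sqrt{2} + \left(-36 + 5\right)\right) = - 6 \left(- 40 i \sqrt{2} - 31\right) = - 6 \left(-31 - 40 i \sqrt{2}\right) = 186 + 240 i \sqrt{2}$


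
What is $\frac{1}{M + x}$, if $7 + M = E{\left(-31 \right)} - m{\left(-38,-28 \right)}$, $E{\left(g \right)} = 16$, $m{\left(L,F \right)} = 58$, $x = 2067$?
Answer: $\frac{1}{2018} \approx 0.00049554$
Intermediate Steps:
$M = -49$ ($M = -7 + \left(16 - 58\right) = -7 - 42 = -49$)
$\frac{1}{M + x} = \frac{1}{-49 + 2067} = \frac{1}{2018}$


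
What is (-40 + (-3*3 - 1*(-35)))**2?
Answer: 196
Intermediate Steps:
(-40 + (-3*3 - 1*(-35)))**2 = (-40 + (-9 + 35))**2 = (-40 + 26)**2 = (-14)**2 = 196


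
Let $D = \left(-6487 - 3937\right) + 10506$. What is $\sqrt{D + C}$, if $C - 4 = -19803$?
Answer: $i \sqrt{19717} \approx 140.42 i$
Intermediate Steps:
$C = -19799$ ($C = 4 - 19803 = -19799$)
$D = 82$ ($D = -10424 + 10506 = 82$)
$\sqrt{D + C} = \sqrt{82 - 19799} = \sqrt{-19717} = i \sqrt{19717}$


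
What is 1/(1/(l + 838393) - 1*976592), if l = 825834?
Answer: -1664227/1625270774383 ≈ -1.0240e-6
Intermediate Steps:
1/(1/(l + 838393) - 1*976592) = 1/(1/(825834 + 838393) - 1*976592) = 1/(1/1664227 - 976592) = 1/(-1625270774383/1664227) = -1664227/1625270774383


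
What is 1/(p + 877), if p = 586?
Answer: 1/1463 ≈ 0.00068353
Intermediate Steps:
1/(p + 877) = 1/(586 + 877) = 1/1463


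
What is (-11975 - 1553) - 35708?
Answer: -49236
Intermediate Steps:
(-11975 - 1553) - 35708 = -13528 - 35708 = -49236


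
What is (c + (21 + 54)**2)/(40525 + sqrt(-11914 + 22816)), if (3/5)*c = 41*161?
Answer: 2021387000/4926794169 - 49880*sqrt(10902)/4926794169 ≈ 0.40923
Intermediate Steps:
c = 33005/3 (c = 5*(41*161)/3 = (5/3)*6601 = 33005/3 ≈ 11002.)
(c + (21 + 54)**2)/(40525 + sqrt(-11914 + 22816)) = (33005/3 + (21 + 54)**2)/(40525 + sqrt(-11914 + 22816)) = (33005/3 + 75**2)/(40525 + sqrt(10902)) = (33005/3 + 5625)/(40525 + sqrt(10902)) = 49880/(3*(40525 + sqrt(10902)))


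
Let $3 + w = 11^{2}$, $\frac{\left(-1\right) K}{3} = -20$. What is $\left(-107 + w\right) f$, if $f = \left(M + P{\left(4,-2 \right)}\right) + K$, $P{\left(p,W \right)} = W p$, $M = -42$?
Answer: $110$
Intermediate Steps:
$K = 60$ ($K = \left(-3\right) \left(-20\right) = 60$)
$w = 118$ ($w = -3 + 11^{2} = -3 + 121 = 118$)
$f = 10$ ($f = \left(-42 - 8\right) + 60 = -50 + 60 = 10$)
$\left(-107 + w\right) f = \left(-107 + 118\right) 10 = 11 \cdot 10 = 110$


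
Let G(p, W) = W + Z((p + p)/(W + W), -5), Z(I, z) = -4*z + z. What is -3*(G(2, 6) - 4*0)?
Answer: -63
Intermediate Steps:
Z(I, z) = -3*z
G(p, W) = 15 + W (G(p, W) = W - 3*(-5) = W + 15 = 15 + W)
-3*(G(2, 6) - 4*0) = -3*((15 + 6) - 4*0) = -3*(21 + 0) = -3*21 = -63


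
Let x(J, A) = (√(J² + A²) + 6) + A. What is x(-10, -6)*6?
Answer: 12*√34 ≈ 69.971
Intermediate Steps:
x(J, A) = 6 + A + √(A² + J²) (x(J, A) = (√(A² + J²) + 6) + A = (6 + √(A² + J²)) + A = 6 + A + √(A² + J²))
x(-10, -6)*6 = (6 - 6 + √((-6)² + (-10)²))*6 = (6 - 6 + √(36 + 100))*6 = (6 - 6 + √136)*6 = (6 - 6 + 2*√34)*6 = (2*√34)*6 = 12*√34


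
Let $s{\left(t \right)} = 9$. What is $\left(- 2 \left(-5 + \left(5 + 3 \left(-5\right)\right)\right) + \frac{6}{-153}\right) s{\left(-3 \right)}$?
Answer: $\frac{4584}{17} \approx 269.65$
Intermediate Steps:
$\left(- 2 \left(-5 + \left(5 + 3 \left(-5\right)\right)\right) + \frac{6}{-153}\right) s{\left(-3 \right)} = \left(- 2 \left(-5 + \left(5 + 3 \left(-5\right)\right)\right) + \frac{6}{-153}\right) 9 = \left(- 2 \left(-5 + \left(5 - 15\right)\right) + 6 \left(- \frac{1}{153}\right)\right) 9 = \left(- 2 \left(-5 - 10\right) - \frac{2}{51}\right) 9 = \left(\left(-2\right) \left(-15\right) - \frac{2}{51}\right) 9 = \left(30 - \frac{2}{51}\right) 9 = \frac{1528}{51} \cdot 9 = \frac{4584}{17}$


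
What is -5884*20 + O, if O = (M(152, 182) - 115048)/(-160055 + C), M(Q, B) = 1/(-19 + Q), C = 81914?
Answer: -407667957219/3464251 ≈ -1.1768e+5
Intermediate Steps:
O = 5100461/3464251 (O = (1/(-19 + 152) - 115048)/(-160055 + 81914) = (1/133 - 115048)/(-78141) = (1/133 - 115048)*(-1/78141) = -15301383/133*(-1/78141) = 5100461/3464251 ≈ 1.4723)
-5884*20 + O = -5884*20 + 5100461/3464251 = -117680 + 5100461/3464251 = -407667957219/3464251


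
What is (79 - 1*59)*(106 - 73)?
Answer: 660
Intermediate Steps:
(79 - 1*59)*(106 - 73) = (79 - 59)*33 = 20*33 = 660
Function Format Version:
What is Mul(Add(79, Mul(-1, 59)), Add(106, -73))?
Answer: 660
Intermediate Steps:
Mul(Add(79, Mul(-1, 59)), Add(106, -73)) = Mul(Add(79, -59), 33) = Mul(20, 33) = 660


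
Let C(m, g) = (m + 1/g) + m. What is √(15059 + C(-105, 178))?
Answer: √470475894/178 ≈ 121.86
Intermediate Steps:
C(m, g) = 1/g + 2*m
√(15059 + C(-105, 178)) = √(15059 + (1/178 + 2*(-105))) = √(15059 + (1/178 - 210)) = √(15059 - 37379/178) = √(2643123/178) = √470475894/178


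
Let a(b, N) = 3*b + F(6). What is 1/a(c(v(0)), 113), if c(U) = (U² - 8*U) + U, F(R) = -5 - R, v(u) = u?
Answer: -1/11 ≈ -0.090909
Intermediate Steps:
c(U) = U² - 7*U
a(b, N) = -11 + 3*b (a(b, N) = 3*b + (-5 - 1*6) = 3*b + (-5 - 6) = 3*b - 11 = -11 + 3*b)
1/a(c(v(0)), 113) = 1/(-11 + 3*(0*(-7 + 0))) = 1/(-11 + 3*(0*(-7))) = 1/(-11 + 3*0) = 1/(-11 + 0) = 1/(-11) = -1/11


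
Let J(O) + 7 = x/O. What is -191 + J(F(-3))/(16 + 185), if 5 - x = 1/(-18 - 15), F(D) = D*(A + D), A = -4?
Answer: -26609648/139293 ≈ -191.03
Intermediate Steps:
F(D) = D*(-4 + D)
x = 166/33 (x = 5 - 1/(-18 - 15) = 5 - 1/(-33) = 5 - 1*(-1/33) = 5 + 1/33 = 166/33 ≈ 5.0303)
J(O) = -7 + 166/(33*O)
-191 + J(F(-3))/(16 + 185) = -191 + (-7 + 166/(33*((-3*(-4 - 3)))))/(16 + 185) = -191 + (-7 + 166/(33*((-3*(-7)))))/201 = -191 + (-7 + (166/33)/21)*(1/201) = -191 + (-7 + (166/33)*(1/21))*(1/201) = -191 + (-7 + 166/693)*(1/201) = -191 - 4685/693*1/201 = -191 - 4685/139293 = -26609648/139293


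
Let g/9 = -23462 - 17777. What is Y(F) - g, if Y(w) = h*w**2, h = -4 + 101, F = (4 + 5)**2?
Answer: 1007568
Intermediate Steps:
F = 81 (F = 9**2 = 81)
h = 97
g = -371151 (g = 9*(-23462 - 17777) = 9*(-41239) = -371151)
Y(w) = 97*w**2
Y(F) - g = 97*81**2 - 1*(-371151) = 97*6561 + 371151 = 636417 + 371151 = 1007568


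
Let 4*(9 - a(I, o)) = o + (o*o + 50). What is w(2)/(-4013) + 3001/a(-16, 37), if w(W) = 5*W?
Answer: -12046563/1424615 ≈ -8.4560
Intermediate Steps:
a(I, o) = -7/2 - o/4 - o²/4 (a(I, o) = 9 - (o + (o*o + 50))/4 = 9 - (o + (o² + 50))/4 = 9 - (o + (50 + o²))/4 = 9 - (50 + o + o²)/4 = 9 + (-25/2 - o/4 - o²/4) = -7/2 - o/4 - o²/4)
w(2)/(-4013) + 3001/a(-16, 37) = (5*2)/(-4013) + 3001/(-7/2 - ¼*37 - ¼*37²) = 10*(-1/4013) + 3001/(-7/2 - 37/4 - ¼*1369) = -10/4013 + 3001/(-7/2 - 37/4 - 1369/4) = -10/4013 + 3001/(-355) = -10/4013 + 3001*(-1/355) = -10/4013 - 3001/355 = -12046563/1424615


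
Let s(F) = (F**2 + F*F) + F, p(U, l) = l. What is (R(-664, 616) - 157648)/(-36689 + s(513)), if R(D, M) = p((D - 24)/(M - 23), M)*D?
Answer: -283336/245081 ≈ -1.1561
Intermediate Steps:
s(F) = F + 2*F**2 (s(F) = (F**2 + F**2) + F = 2*F**2 + F = F + 2*F**2)
R(D, M) = D*M (R(D, M) = M*D = D*M)
(R(-664, 616) - 157648)/(-36689 + s(513)) = (-664*616 - 157648)/(-36689 + 513*(1 + 2*513)) = (-409024 - 157648)/(-36689 + 513*(1 + 1026)) = -566672/(-36689 + 513*1027) = -566672/(-36689 + 526851) = -566672/490162 = -566672*1/490162 = -283336/245081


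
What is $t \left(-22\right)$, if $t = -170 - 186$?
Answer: $7832$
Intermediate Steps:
$t = -356$ ($t = -170 - 186 = -356$)
$t \left(-22\right) = \left(-356\right) \left(-22\right) = 7832$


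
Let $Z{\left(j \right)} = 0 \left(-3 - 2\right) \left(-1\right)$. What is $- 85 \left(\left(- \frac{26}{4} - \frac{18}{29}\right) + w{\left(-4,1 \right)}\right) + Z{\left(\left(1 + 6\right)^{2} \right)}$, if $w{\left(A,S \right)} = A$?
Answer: $\frac{54825}{58} \approx 945.26$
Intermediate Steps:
$Z{\left(j \right)} = 0$ ($Z{\left(j \right)} = 0 \left(-5\right) \left(-1\right) = 0 \left(-1\right) = 0$)
$- 85 \left(\left(- \frac{26}{4} - \frac{18}{29}\right) + w{\left(-4,1 \right)}\right) + Z{\left(\left(1 + 6\right)^{2} \right)} = - 85 \left(\left(- \frac{26}{4} - \frac{18}{29}\right) - 4\right) + 0 = - 85 \left(\left(\left(-26\right) \frac{1}{4} - \frac{18}{29}\right) - 4\right) + 0 = - 85 \left(\left(- \frac{13}{2} - \frac{18}{29}\right) - 4\right) + 0 = - 85 \left(- \frac{413}{58} - 4\right) + 0 = \left(-85\right) \left(- \frac{645}{58}\right) + 0 = \frac{54825}{58} + 0 = \frac{54825}{58}$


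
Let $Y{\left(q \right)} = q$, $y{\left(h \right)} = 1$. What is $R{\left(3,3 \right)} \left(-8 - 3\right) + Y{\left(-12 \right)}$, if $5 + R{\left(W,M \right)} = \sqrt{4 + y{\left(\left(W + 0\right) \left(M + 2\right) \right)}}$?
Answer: $43 - 11 \sqrt{5} \approx 18.403$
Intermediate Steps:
$R{\left(W,M \right)} = -5 + \sqrt{5}$ ($R{\left(W,M \right)} = -5 + \sqrt{4 + 1} = -5 + \sqrt{5}$)
$R{\left(3,3 \right)} \left(-8 - 3\right) + Y{\left(-12 \right)} = \left(-5 + \sqrt{5}\right) \left(-8 - 3\right) - 12 = \left(-5 + \sqrt{5}\right) \left(-11\right) - 12 = \left(55 - 11 \sqrt{5}\right) - 12 = 43 - 11 \sqrt{5}$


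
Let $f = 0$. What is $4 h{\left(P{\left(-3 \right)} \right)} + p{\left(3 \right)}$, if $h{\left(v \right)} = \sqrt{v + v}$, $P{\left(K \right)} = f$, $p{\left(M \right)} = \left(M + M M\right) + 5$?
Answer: $17$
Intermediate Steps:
$p{\left(M \right)} = 5 + M + M^{2}$ ($p{\left(M \right)} = \left(M + M^{2}\right) + 5 = 5 + M + M^{2}$)
$P{\left(K \right)} = 0$
$h{\left(v \right)} = \sqrt{2} \sqrt{v}$ ($h{\left(v \right)} = \sqrt{2 v} = \sqrt{2} \sqrt{v}$)
$4 h{\left(P{\left(-3 \right)} \right)} + p{\left(3 \right)} = 4 \sqrt{2} \sqrt{0} + \left(5 + 3 + 3^{2}\right) = 4 \sqrt{2} \cdot 0 + \left(5 + 3 + 9\right) = 4 \cdot 0 + 17 = 0 + 17 = 17$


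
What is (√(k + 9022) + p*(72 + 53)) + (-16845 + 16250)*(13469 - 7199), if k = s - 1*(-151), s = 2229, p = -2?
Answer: -3730900 + √11402 ≈ -3.7308e+6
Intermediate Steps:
k = 2380 (k = 2229 - 1*(-151) = 2229 + 151 = 2380)
(√(k + 9022) + p*(72 + 53)) + (-16845 + 16250)*(13469 - 7199) = (√(2380 + 9022) - 2*(72 + 53)) + (-16845 + 16250)*(13469 - 7199) = (√11402 - 2*125) - 595*6270 = (√11402 - 250) - 3730650 = (-250 + √11402) - 3730650 = -3730900 + √11402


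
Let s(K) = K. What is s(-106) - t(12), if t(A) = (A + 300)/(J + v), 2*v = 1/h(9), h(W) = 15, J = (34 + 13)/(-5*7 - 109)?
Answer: 202274/211 ≈ 958.64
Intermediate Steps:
J = -47/144 (J = 47/(-35 - 109) = 47/(-144) = 47*(-1/144) = -47/144 ≈ -0.32639)
v = 1/30 (v = (½)/15 = (½)*(1/15) = 1/30 ≈ 0.033333)
t(A) = -216000/211 - 720*A/211 (t(A) = (A + 300)/(-47/144 + 1/30) = (300 + A)/(-211/720) = (300 + A)*(-720/211) = -216000/211 - 720*A/211)
s(-106) - t(12) = -106 - (-216000/211 - 720/211*12) = -106 - (-216000/211 - 8640/211) = -106 - 1*(-224640/211) = -106 + 224640/211 = 202274/211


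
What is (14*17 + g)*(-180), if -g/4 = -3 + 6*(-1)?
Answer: -49320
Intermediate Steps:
g = 36 (g = -4*(-3 + 6*(-1)) = -4*(-3 - 6) = -4*(-9) = 36)
(14*17 + g)*(-180) = (14*17 + 36)*(-180) = (238 + 36)*(-180) = 274*(-180) = -49320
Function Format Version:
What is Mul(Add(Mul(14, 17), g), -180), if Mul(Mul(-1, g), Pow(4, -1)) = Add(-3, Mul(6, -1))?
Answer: -49320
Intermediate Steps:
g = 36 (g = Mul(-4, Add(-3, Mul(6, -1))) = Mul(-4, Add(-3, -6)) = Mul(-4, -9) = 36)
Mul(Add(Mul(14, 17), g), -180) = Mul(Add(Mul(14, 17), 36), -180) = Mul(Add(238, 36), -180) = Mul(274, -180) = -49320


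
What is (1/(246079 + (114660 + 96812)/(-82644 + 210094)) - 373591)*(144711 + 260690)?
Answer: -2375026975404878226176/15681490011 ≈ -1.5145e+11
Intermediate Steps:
(1/(246079 + (114660 + 96812)/(-82644 + 210094)) - 373591)*(144711 + 260690) = (1/(246079 + 211472/127450) - 373591)*405401 = (1/(246079 + 211472*(1/127450)) - 373591)*405401 = (1/(246079 + 105736/63725) - 373591)*405401 = (1/(15681490011/63725) - 373591)*405401 = (63725/15681490011 - 373591)*405401 = -5858463534635776/15681490011*405401 = -2375026975404878226176/15681490011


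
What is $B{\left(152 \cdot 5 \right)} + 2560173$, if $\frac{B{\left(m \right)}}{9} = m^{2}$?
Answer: $7758573$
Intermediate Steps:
$B{\left(m \right)} = 9 m^{2}$
$B{\left(152 \cdot 5 \right)} + 2560173 = 9 \left(152 \cdot 5\right)^{2} + 2560173 = 9 \cdot 760^{2} + 2560173 = 9 \cdot 577600 + 2560173 = 5198400 + 2560173 = 7758573$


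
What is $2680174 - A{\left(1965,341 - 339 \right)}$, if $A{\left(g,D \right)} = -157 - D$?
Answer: $2680333$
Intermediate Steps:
$2680174 - A{\left(1965,341 - 339 \right)} = 2680174 - \left(-157 - \left(341 - 339\right)\right) = 2680174 - \left(-157 - 2\right) = 2680174 - -159 = 2680174 + 159 = 2680333$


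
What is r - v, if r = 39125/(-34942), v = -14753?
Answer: 515460201/34942 ≈ 14752.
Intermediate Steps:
r = -39125/34942 (r = 39125*(-1/34942) = -39125/34942 ≈ -1.1197)
r - v = -39125/34942 - 1*(-14753) = -39125/34942 + 14753 = 515460201/34942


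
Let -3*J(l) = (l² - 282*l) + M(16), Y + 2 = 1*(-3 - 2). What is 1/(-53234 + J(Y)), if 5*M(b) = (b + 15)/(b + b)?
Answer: -480/25876031 ≈ -1.8550e-5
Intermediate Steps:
Y = -7 (Y = -2 + 1*(-3 - 2) = -2 + 1*(-5) = -2 - 5 = -7)
M(b) = (15 + b)/(10*b) (M(b) = ((b + 15)/(b + b))/5 = ((15 + b)/((2*b)))/5 = ((15 + b)*(1/(2*b)))/5 = ((15 + b)/(2*b))/5 = (15 + b)/(10*b))
J(l) = -31/480 + 94*l - l²/3 (J(l) = -((l² - 282*l) + (⅒)*(15 + 16)/16)/3 = -((l² - 282*l) + (⅒)*(1/16)*31)/3 = -((l² - 282*l) + 31/160)/3 = -(31/160 + l² - 282*l)/3 = -31/480 + 94*l - l²/3)
1/(-53234 + J(Y)) = 1/(-53234 + (-31/480 + 94*(-7) - ⅓*(-7)²)) = 1/(-53234 + (-31/480 - 658 - ⅓*49)) = 1/(-53234 + (-31/480 - 658 - 49/3)) = 1/(-53234 - 323711/480) = 1/(-25876031/480) = -480/25876031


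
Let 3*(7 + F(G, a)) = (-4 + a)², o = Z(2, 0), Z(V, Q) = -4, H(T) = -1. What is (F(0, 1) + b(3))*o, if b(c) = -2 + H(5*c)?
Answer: 28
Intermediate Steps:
o = -4
F(G, a) = -7 + (-4 + a)²/3
b(c) = -3 (b(c) = -2 - 1 = -3)
(F(0, 1) + b(3))*o = ((-7 + (-4 + 1)²/3) - 3)*(-4) = ((-7 + (⅓)*(-3)²) - 3)*(-4) = ((-7 + (⅓)*9) - 3)*(-4) = ((-7 + 3) - 3)*(-4) = (-4 - 3)*(-4) = -7*(-4) = 28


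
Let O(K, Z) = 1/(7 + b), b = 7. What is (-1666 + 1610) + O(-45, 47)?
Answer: -783/14 ≈ -55.929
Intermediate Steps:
O(K, Z) = 1/14 (O(K, Z) = 1/(7 + 7) = 1/14)
(-1666 + 1610) + O(-45, 47) = (-1666 + 1610) + 1/14 = -56 + 1/14 = -783/14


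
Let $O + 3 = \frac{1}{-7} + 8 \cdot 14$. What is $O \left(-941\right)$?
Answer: $- \frac{717042}{7} \approx -1.0243 \cdot 10^{5}$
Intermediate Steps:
$O = \frac{762}{7}$ ($O = -3 + \left(\frac{1}{-7} + 8 \cdot 14\right) = -3 + \left(- \frac{1}{7} + 112\right) = -3 + \frac{783}{7} = \frac{762}{7} \approx 108.86$)
$O \left(-941\right) = \frac{762}{7} \left(-941\right) = - \frac{717042}{7}$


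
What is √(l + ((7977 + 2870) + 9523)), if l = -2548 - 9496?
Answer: √8326 ≈ 91.247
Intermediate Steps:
l = -12044
√(l + ((7977 + 2870) + 9523)) = √(-12044 + ((7977 + 2870) + 9523)) = √(-12044 + (10847 + 9523)) = √(-12044 + 20370) = √8326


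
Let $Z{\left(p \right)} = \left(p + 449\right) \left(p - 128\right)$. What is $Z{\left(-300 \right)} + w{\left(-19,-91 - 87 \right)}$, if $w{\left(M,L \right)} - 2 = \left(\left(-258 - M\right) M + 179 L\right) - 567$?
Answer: $-91658$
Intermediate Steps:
$Z{\left(p \right)} = \left(-128 + p\right) \left(449 + p\right)$ ($Z{\left(p \right)} = \left(449 + p\right) \left(-128 + p\right) = \left(-128 + p\right) \left(449 + p\right)$)
$w{\left(M,L \right)} = -565 + 179 L + M \left(-258 - M\right)$ ($w{\left(M,L \right)} = 2 - \left(567 - 179 L - \left(-258 - M\right) M\right) = 2 - \left(567 - 179 L - M \left(-258 - M\right)\right) = 2 + \left(-567 + 179 L + M \left(-258 - M\right)\right) = -565 + 179 L + M \left(-258 - M\right)$)
$Z{\left(-300 \right)} + w{\left(-19,-91 - 87 \right)} = \left(-57472 + \left(-300\right)^{2} + 321 \left(-300\right)\right) - \left(-3976 - 179 \left(-91 - 87\right)\right) = \left(-57472 + 90000 - 96300\right) + \left(-565 - 361 + 4902 + 179 \left(-178\right)\right) = -63772 - 27886 = -91658$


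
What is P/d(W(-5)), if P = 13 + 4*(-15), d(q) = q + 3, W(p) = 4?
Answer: -47/7 ≈ -6.7143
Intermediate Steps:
d(q) = 3 + q
P = -47 (P = 13 - 60 = -47)
P/d(W(-5)) = -47/(3 + 4) = -47/7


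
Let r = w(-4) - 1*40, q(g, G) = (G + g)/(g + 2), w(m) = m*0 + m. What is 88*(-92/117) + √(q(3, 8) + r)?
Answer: -8096/117 + I*√1045/5 ≈ -69.197 + 6.4653*I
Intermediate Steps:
w(m) = m (w(m) = 0 + m = m)
q(g, G) = (G + g)/(2 + g)
r = -44 (r = -4 - 1*40 = -4 - 40 = -44)
88*(-92/117) + √(q(3, 8) + r) = 88*(-92/117) + √((8 + 3)/(2 + 3) - 44) = 88*(-92*1/117) + √(11/5 - 44) = 88*(-92/117) + √((⅕)*11 - 44) = -8096/117 + √(11/5 - 44) = -8096/117 + √(-209/5) = -8096/117 + I*√1045/5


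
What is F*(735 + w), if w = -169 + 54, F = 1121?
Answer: 695020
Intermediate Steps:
w = -115
F*(735 + w) = 1121*(735 - 115) = 1121*620 = 695020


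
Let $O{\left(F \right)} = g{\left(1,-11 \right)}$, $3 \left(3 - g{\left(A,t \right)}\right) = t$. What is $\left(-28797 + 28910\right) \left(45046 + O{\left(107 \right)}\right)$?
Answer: $\frac{15272854}{3} \approx 5.091 \cdot 10^{6}$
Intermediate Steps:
$g{\left(A,t \right)} = 3 - \frac{t}{3}$
$O{\left(F \right)} = \frac{20}{3}$ ($O{\left(F \right)} = 3 - - \frac{11}{3} = 3 + \frac{11}{3} = \frac{20}{3}$)
$\left(-28797 + 28910\right) \left(45046 + O{\left(107 \right)}\right) = \left(-28797 + 28910\right) \left(45046 + \frac{20}{3}\right) = 113 \cdot \frac{135158}{3} = \frac{15272854}{3}$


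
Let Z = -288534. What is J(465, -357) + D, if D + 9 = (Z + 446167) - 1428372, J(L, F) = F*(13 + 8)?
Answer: -1278245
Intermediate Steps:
J(L, F) = 21*F (J(L, F) = F*21 = 21*F)
D = -1270748 (D = -9 + ((-288534 + 446167) - 1428372) = -9 + (157633 - 1428372) = -9 - 1270739 = -1270748)
J(465, -357) + D = 21*(-357) - 1270748 = -7497 - 1270748 = -1278245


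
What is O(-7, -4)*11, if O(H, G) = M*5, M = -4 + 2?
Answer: -110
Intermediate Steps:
M = -2
O(H, G) = -10 (O(H, G) = -2*5 = -10)
O(-7, -4)*11 = -10*11 = -110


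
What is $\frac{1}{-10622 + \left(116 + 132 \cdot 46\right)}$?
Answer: $- \frac{1}{4434} \approx -0.00022553$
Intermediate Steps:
$\frac{1}{-10622 + \left(116 + 132 \cdot 46\right)} = \frac{1}{-10622 + \left(116 + 6072\right)} = \frac{1}{-10622 + 6188} = \frac{1}{-4434} = - \frac{1}{4434}$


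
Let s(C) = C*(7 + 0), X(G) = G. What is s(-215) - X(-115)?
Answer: -1390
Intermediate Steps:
s(C) = 7*C (s(C) = C*7 = 7*C)
s(-215) - X(-115) = 7*(-215) - 1*(-115) = -1505 + 115 = -1390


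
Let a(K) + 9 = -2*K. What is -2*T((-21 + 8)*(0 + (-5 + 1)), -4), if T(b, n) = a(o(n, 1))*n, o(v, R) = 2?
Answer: -104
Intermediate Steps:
a(K) = -9 - 2*K
T(b, n) = -13*n (T(b, n) = (-9 - 2*2)*n = (-9 - 4)*n = -13*n)
-2*T((-21 + 8)*(0 + (-5 + 1)), -4) = -(-26)*(-4) = -2*52 = -104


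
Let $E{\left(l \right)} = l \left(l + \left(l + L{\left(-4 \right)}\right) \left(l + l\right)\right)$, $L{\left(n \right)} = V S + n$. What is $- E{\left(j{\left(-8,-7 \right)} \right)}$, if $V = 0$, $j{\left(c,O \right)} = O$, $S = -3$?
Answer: $1029$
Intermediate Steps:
$L{\left(n \right)} = n$ ($L{\left(n \right)} = 0 \left(-3\right) + n = 0 + n = n$)
$E{\left(l \right)} = l \left(l + 2 l \left(-4 + l\right)\right)$ ($E{\left(l \right)} = l \left(l + \left(l - 4\right) \left(l + l\right)\right) = l \left(l + \left(-4 + l\right) 2 l\right) = l \left(l + 2 l \left(-4 + l\right)\right)$)
$- E{\left(j{\left(-8,-7 \right)} \right)} = - \left(-7\right)^{2} \left(-7 + 2 \left(-7\right)\right) = - 49 \left(-7 - 14\right) = - 49 \left(-21\right) = \left(-1\right) \left(-1029\right) = 1029$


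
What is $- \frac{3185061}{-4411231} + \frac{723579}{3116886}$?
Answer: $\frac{397555944115}{416645580202} \approx 0.95418$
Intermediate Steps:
$- \frac{3185061}{-4411231} + \frac{723579}{3116886} = \left(-3185061\right) \left(- \frac{1}{4411231}\right) + 723579 \cdot \frac{1}{3116886} = \frac{289551}{401021} + \frac{241193}{1038962} = \frac{397555944115}{416645580202}$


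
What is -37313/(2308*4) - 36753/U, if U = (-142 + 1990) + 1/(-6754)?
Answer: -2757375305167/115228201712 ≈ -23.930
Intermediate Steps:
U = 12481391/6754 (U = 1848 - 1/6754 = 12481391/6754 ≈ 1848.0)
-37313/(2308*4) - 36753/U = -37313/(2308*4) - 36753/12481391/6754 = -37313/9232 - 36753*6754/12481391 = -37313*1/9232 - 248229762/12481391 = -37313/9232 - 248229762/12481391 = -2757375305167/115228201712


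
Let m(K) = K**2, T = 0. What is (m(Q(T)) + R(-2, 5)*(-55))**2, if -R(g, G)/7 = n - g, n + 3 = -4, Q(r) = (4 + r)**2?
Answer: 2785561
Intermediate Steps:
n = -7 (n = -3 - 4 = -7)
R(g, G) = 49 + 7*g (R(g, G) = -7*(-7 - g) = 49 + 7*g)
(m(Q(T)) + R(-2, 5)*(-55))**2 = (((4 + 0)**2)**2 + (49 + 7*(-2))*(-55))**2 = ((4**2)**2 + (49 - 14)*(-55))**2 = (16**2 + 35*(-55))**2 = (256 - 1925)**2 = (-1669)**2 = 2785561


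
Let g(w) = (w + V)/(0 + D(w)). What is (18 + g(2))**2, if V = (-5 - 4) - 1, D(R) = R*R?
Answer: 256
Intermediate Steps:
D(R) = R**2
V = -10 (V = -9 - 1 = -10)
g(w) = (-10 + w)/w**2 (g(w) = (w - 10)/(0 + w**2) = (-10 + w)/(w**2) = (-10 + w)/w**2)
(18 + g(2))**2 = (18 + (-10 + 2)/2**2)**2 = (18 + (1/4)*(-8))**2 = (18 - 2)**2 = 16**2 = 256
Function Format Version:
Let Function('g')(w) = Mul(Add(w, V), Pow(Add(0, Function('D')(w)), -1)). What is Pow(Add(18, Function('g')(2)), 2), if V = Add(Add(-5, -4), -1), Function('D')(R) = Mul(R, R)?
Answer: 256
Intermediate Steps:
Function('D')(R) = Pow(R, 2)
V = -10 (V = Add(-9, -1) = -10)
Function('g')(w) = Mul(Pow(w, -2), Add(-10, w)) (Function('g')(w) = Mul(Add(w, -10), Pow(Add(0, Pow(w, 2)), -1)) = Mul(Add(-10, w), Pow(Pow(w, 2), -1)) = Mul(Add(-10, w), Pow(w, -2)) = Mul(Pow(w, -2), Add(-10, w)))
Pow(Add(18, Function('g')(2)), 2) = Pow(Add(18, Mul(Pow(2, -2), Add(-10, 2))), 2) = Pow(Add(18, Mul(Rational(1, 4), -8)), 2) = Pow(Add(18, -2), 2) = Pow(16, 2) = 256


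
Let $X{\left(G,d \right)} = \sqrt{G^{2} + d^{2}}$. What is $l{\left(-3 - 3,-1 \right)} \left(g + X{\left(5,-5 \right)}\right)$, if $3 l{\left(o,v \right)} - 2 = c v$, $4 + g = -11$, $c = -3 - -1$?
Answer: $-20 + \frac{20 \sqrt{2}}{3} \approx -10.572$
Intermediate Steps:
$c = -2$ ($c = -3 + 1 = -2$)
$g = -15$ ($g = -4 - 11 = -15$)
$l{\left(o,v \right)} = \frac{2}{3} - \frac{2 v}{3}$ ($l{\left(o,v \right)} = \frac{2}{3} + \frac{\left(-2\right) v}{3} = \frac{2}{3} - \frac{2 v}{3}$)
$l{\left(-3 - 3,-1 \right)} \left(g + X{\left(5,-5 \right)}\right) = \left(\frac{2}{3} - - \frac{2}{3}\right) \left(-15 + \sqrt{5^{2} + \left(-5\right)^{2}}\right) = \left(\frac{2}{3} + \frac{2}{3}\right) \left(-15 + \sqrt{25 + 25}\right) = \frac{4 \left(-15 + \sqrt{50}\right)}{3} = \frac{4 \left(-15 + 5 \sqrt{2}\right)}{3} = -20 + \frac{20 \sqrt{2}}{3}$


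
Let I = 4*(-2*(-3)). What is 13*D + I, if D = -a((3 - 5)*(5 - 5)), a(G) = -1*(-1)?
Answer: 11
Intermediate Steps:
a(G) = 1
I = 24 (I = 4*6 = 24)
D = -1 (D = -1*1 = -1)
13*D + I = 13*(-1) + 24 = -13 + 24 = 11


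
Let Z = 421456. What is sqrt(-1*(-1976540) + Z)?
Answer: 6*sqrt(66611) ≈ 1548.5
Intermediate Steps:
sqrt(-1*(-1976540) + Z) = sqrt(-1*(-1976540) + 421456) = sqrt(1976540 + 421456) = sqrt(2397996) = 6*sqrt(66611)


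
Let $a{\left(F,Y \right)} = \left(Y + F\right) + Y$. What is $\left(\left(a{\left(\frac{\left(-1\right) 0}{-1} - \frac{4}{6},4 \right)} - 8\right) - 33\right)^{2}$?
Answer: $\frac{10201}{9} \approx 1133.4$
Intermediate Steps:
$a{\left(F,Y \right)} = F + 2 Y$ ($a{\left(F,Y \right)} = \left(F + Y\right) + Y = F + 2 Y$)
$\left(\left(a{\left(\frac{\left(-1\right) 0}{-1} - \frac{4}{6},4 \right)} - 8\right) - 33\right)^{2} = \left(\left(\left(\left(\frac{\left(-1\right) 0}{-1} - \frac{4}{6}\right) + 2 \cdot 4\right) - 8\right) - 33\right)^{2} = \left(\left(\left(\left(0 \left(-1\right) - \frac{2}{3}\right) + 8\right) - 8\right) - 33\right)^{2} = \left(\left(\left(\left(0 - \frac{2}{3}\right) + 8\right) - 8\right) - 33\right)^{2} = \left(\left(\left(- \frac{2}{3} + 8\right) - 8\right) - 33\right)^{2} = \left(\left(\frac{22}{3} - 8\right) - 33\right)^{2} = \left(- \frac{2}{3} - 33\right)^{2} = \left(- \frac{101}{3}\right)^{2} = \frac{10201}{9}$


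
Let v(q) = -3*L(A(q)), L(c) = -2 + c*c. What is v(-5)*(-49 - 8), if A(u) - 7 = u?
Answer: 342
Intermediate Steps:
A(u) = 7 + u
L(c) = -2 + c²
v(q) = 6 - 3*(7 + q)² (v(q) = -3*(-2 + (7 + q)²) = 6 - 3*(7 + q)²)
v(-5)*(-49 - 8) = (6 - 3*(7 - 5)²)*(-49 - 8) = (6 - 3*2²)*(-57) = (6 - 3*4)*(-57) = (6 - 12)*(-57) = -6*(-57) = 342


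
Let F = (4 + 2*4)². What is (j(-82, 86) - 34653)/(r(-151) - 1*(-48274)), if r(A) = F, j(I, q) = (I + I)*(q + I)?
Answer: -35309/48418 ≈ -0.72925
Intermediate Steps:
j(I, q) = 2*I*(I + q) (j(I, q) = (2*I)*(I + q) = 2*I*(I + q))
F = 144 (F = (4 + 8)² = 12² = 144)
r(A) = 144
(j(-82, 86) - 34653)/(r(-151) - 1*(-48274)) = (2*(-82)*(-82 + 86) - 34653)/(144 - 1*(-48274)) = (2*(-82)*4 - 34653)/(144 + 48274) = (-656 - 34653)/48418 = -35309*1/48418 = -35309/48418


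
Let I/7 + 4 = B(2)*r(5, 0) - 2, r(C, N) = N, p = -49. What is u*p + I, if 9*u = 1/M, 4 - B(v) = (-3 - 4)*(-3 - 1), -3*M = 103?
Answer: -12929/309 ≈ -41.841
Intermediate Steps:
M = -103/3 (M = -⅓*103 = -103/3 ≈ -34.333)
B(v) = -24 (B(v) = 4 - (-3 - 4)*(-3 - 1) = 4 - (-7)*(-4) = 4 - 1*28 = 4 - 28 = -24)
u = -1/309 (u = 1/(9*(-103/3)) = (⅑)*(-3/103) = -1/309 ≈ -0.0032362)
I = -42 (I = -28 + 7*(-24*0 - 2) = -28 + 7*(0 - 2) = -28 + 7*(-2) = -28 - 14 = -42)
u*p + I = -1/309*(-49) - 42 = 49/309 - 42 = -12929/309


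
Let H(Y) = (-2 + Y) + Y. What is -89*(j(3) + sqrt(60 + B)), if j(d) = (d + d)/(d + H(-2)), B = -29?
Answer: 178 - 89*sqrt(31) ≈ -317.53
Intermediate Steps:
H(Y) = -2 + 2*Y
j(d) = 2*d/(-6 + d) (j(d) = (d + d)/(d + (-2 + 2*(-2))) = (2*d)/(d + (-2 - 4)) = (2*d)/(d - 6) = (2*d)/(-6 + d) = 2*d/(-6 + d))
-89*(j(3) + sqrt(60 + B)) = -89*(2*3/(-6 + 3) + sqrt(60 - 29)) = -89*(2*3/(-3) + sqrt(31)) = -89*(2*3*(-1/3) + sqrt(31)) = -89*(-2 + sqrt(31)) = 178 - 89*sqrt(31)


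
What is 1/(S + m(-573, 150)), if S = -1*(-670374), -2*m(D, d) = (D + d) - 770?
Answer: 2/1341941 ≈ 1.4904e-6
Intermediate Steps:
m(D, d) = 385 - D/2 - d/2 (m(D, d) = -((D + d) - 770)/2 = -(-770 + D + d)/2 = 385 - D/2 - d/2)
S = 670374
1/(S + m(-573, 150)) = 1/(670374 + (385 - ½*(-573) - ½*150)) = 1/(670374 + (385 + 573/2 - 75)) = 1/(670374 + 1193/2) = 1/(1341941/2) = 2/1341941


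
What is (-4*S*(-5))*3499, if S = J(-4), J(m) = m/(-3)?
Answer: 279920/3 ≈ 93307.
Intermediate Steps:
J(m) = -m/3 (J(m) = m*(-⅓) = -m/3)
S = 4/3 (S = -⅓*(-4) = 4/3 ≈ 1.3333)
(-4*S*(-5))*3499 = (-4*4/3*(-5))*3499 = -16/3*(-5)*3499 = (80/3)*3499 = 279920/3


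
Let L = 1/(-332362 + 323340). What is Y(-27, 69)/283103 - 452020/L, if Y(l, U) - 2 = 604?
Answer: 11430982805326/2803 ≈ 4.0781e+9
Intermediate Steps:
L = -1/9022 (L = 1/(-9022) = -1/9022 ≈ -0.00011084)
Y(l, U) = 606 (Y(l, U) = 2 + 604 = 606)
Y(-27, 69)/283103 - 452020/L = 606/283103 - 452020/(-1/9022) = 606*(1/283103) - 452020*(-9022) = 6/2803 + 4078124440 = 11430982805326/2803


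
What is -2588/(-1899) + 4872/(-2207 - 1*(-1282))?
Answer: -6858028/1756575 ≈ -3.9042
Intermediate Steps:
-2588/(-1899) + 4872/(-2207 - 1*(-1282)) = -2588*(-1/1899) + 4872/(-2207 + 1282) = 2588/1899 + 4872/(-925) = 2588/1899 + 4872*(-1/925) = 2588/1899 - 4872/925 = -6858028/1756575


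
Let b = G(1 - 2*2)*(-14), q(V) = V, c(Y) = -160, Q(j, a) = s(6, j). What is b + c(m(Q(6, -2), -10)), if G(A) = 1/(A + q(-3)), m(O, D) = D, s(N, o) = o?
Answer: -473/3 ≈ -157.67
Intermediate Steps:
Q(j, a) = j
G(A) = 1/(-3 + A) (G(A) = 1/(A - 3) = 1/(-3 + A))
b = 7/3 (b = -14/(-3 + (1 - 2*2)) = -14/(-3 + (1 - 4)) = -14/(-3 - 3) = -14/(-6) = -1/6*(-14) = 7/3 ≈ 2.3333)
b + c(m(Q(6, -2), -10)) = 7/3 - 160 = -473/3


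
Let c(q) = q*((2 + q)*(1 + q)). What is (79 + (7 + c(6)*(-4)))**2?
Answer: 1582564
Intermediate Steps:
c(q) = q*(1 + q)*(2 + q) (c(q) = q*((1 + q)*(2 + q)) = q*(1 + q)*(2 + q))
(79 + (7 + c(6)*(-4)))**2 = (79 + (7 + (6*(2 + 6**2 + 3*6))*(-4)))**2 = (79 + (7 + (6*(2 + 36 + 18))*(-4)))**2 = (79 + (7 + (6*56)*(-4)))**2 = (79 + (7 + 336*(-4)))**2 = (79 + (7 - 1344))**2 = (79 - 1337)**2 = (-1258)**2 = 1582564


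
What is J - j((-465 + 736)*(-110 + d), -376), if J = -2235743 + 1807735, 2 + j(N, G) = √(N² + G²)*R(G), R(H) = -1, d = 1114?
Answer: -428006 + 4*√4626865277 ≈ -1.5592e+5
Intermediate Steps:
j(N, G) = -2 - √(G² + N²) (j(N, G) = -2 + √(N² + G²)*(-1) = -2 + √(G² + N²)*(-1) = -2 - √(G² + N²))
J = -428008
J - j((-465 + 736)*(-110 + d), -376) = -428008 - (-2 - √((-376)² + ((-465 + 736)*(-110 + 1114))²)) = -428008 - (-2 - √(141376 + (271*1004)²)) = -428008 - (-2 - √(141376 + 272084²)) = -428008 - (-2 - √(141376 + 74029703056)) = -428008 - (-2 - √74029844432) = -428008 - (-2 - 4*√4626865277) = -428008 + (2 + 4*√4626865277) = -428006 + 4*√4626865277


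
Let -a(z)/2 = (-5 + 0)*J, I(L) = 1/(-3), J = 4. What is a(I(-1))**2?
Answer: 1600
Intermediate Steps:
I(L) = -1/3
a(z) = 40 (a(z) = -2*(-5 + 0)*4 = -(-10)*4 = -2*(-20) = 40)
a(I(-1))**2 = 40**2 = 1600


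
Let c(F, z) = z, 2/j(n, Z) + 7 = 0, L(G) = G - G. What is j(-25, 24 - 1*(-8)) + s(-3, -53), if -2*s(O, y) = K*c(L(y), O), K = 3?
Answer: 59/14 ≈ 4.2143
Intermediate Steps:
L(G) = 0
j(n, Z) = -2/7 (j(n, Z) = 2/(-7 + 0) = 2/(-7) = 2*(-1/7) = -2/7)
s(O, y) = -3*O/2
j(-25, 24 - 1*(-8)) + s(-3, -53) = -2/7 - 3/2*(-3) = -2/7 + 9/2 = 59/14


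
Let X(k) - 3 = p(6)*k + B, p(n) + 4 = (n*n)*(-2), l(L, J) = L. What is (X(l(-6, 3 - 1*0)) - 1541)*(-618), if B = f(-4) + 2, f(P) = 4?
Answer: 664968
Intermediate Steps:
p(n) = -4 - 2*n² (p(n) = -4 + (n*n)*(-2) = -4 + n²*(-2) = -4 - 2*n²)
B = 6 (B = 4 + 2 = 6)
X(k) = 9 - 76*k (X(k) = 3 + ((-4 - 2*6²)*k + 6) = 3 + ((-4 - 2*36)*k + 6) = 3 + ((-4 - 72)*k + 6) = 3 + (-76*k + 6) = 3 + (6 - 76*k) = 9 - 76*k)
(X(l(-6, 3 - 1*0)) - 1541)*(-618) = ((9 - 76*(-6)) - 1541)*(-618) = ((9 + 456) - 1541)*(-618) = (465 - 1541)*(-618) = -1076*(-618) = 664968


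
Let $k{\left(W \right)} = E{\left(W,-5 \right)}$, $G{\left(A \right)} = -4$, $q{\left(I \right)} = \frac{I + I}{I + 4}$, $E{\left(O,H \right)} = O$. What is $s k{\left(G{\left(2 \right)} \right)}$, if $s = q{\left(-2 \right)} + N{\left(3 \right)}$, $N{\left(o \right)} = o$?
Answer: $-4$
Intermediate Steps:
$q{\left(I \right)} = \frac{2 I}{4 + I}$
$k{\left(W \right)} = W$
$s = 1$ ($s = 2 \left(-2\right) \frac{1}{4 - 2} + 3 = 2 \left(-2\right) \frac{1}{2} + 3 = -2 + 3 = 1$)
$s k{\left(G{\left(2 \right)} \right)} = 1 \left(-4\right) = -4$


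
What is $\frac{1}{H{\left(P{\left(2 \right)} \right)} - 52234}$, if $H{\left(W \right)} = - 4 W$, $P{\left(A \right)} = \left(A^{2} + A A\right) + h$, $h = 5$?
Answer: $- \frac{1}{52286} \approx -1.9126 \cdot 10^{-5}$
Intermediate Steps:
$P{\left(A \right)} = 5 + 2 A^{2}$ ($P{\left(A \right)} = \left(A^{2} + A A\right) + 5 = \left(A^{2} + A^{2}\right) + 5 = 2 A^{2} + 5 = 5 + 2 A^{2}$)
$\frac{1}{H{\left(P{\left(2 \right)} \right)} - 52234} = \frac{1}{- 4 \left(5 + 2 \cdot 2^{2}\right) - 52234} = \frac{1}{- 4 \left(5 + 2 \cdot 4\right) - 52234} = \frac{1}{- 4 \left(5 + 8\right) - 52234} = \frac{1}{\left(-4\right) 13 - 52234} = \frac{1}{-52 - 52234} = \frac{1}{-52286} = - \frac{1}{52286}$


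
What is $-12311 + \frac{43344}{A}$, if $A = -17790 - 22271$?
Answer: $- \frac{70462045}{5723} \approx -12312.0$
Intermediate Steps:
$A = -40061$
$-12311 + \frac{43344}{A} = -12311 + \frac{43344}{-40061} = -12311 + 43344 \left(- \frac{1}{40061}\right) = -12311 - \frac{6192}{5723} = - \frac{70462045}{5723}$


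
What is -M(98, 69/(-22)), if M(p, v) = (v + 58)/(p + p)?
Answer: -1207/4312 ≈ -0.27992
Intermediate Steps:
M(p, v) = (58 + v)/(2*p) (M(p, v) = (58 + v)/((2*p)) = (58 + v)*(1/(2*p)) = (58 + v)/(2*p))
-M(98, 69/(-22)) = -(58 + 69/(-22))/(2*98) = -(58 + 69*(-1/22))/(2*98) = -(58 - 69/22)/(2*98) = -1207/(2*98*22) = -1*1207/4312 = -1207/4312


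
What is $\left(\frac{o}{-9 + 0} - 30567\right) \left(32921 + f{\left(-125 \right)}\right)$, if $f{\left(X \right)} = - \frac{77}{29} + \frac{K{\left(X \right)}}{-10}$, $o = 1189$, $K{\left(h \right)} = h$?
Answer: $- \frac{29317482266}{29} \approx -1.0109 \cdot 10^{9}$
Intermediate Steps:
$f{\left(X \right)} = - \frac{77}{29} - \frac{X}{10}$ ($f{\left(X \right)} = - \frac{77}{29} + \frac{X}{-10} = \left(-77\right) \frac{1}{29} + X \left(- \frac{1}{10}\right) = - \frac{77}{29} - \frac{X}{10}$)
$\left(\frac{o}{-9 + 0} - 30567\right) \left(32921 + f{\left(-125 \right)}\right) = \left(\frac{1}{-9 + 0} \cdot 1189 - 30567\right) \left(32921 - - \frac{571}{58}\right) = \left(\frac{1}{-9} \cdot 1189 - 30567\right) \left(32921 + \left(- \frac{77}{29} + \frac{25}{2}\right)\right) = \left(\left(- \frac{1}{9}\right) 1189 - 30567\right) \left(32921 + \frac{571}{58}\right) = \left(- \frac{1189}{9} - 30567\right) \frac{1909989}{58} = \left(- \frac{276292}{9}\right) \frac{1909989}{58} = - \frac{29317482266}{29}$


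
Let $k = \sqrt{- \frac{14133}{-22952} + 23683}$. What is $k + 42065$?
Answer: $42065 + \frac{\sqrt{3119098470562}}{11476} \approx 42219.0$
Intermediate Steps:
$k = \frac{\sqrt{3119098470562}}{11476}$ ($k = \sqrt{\left(-14133\right) \left(- \frac{1}{22952}\right) + 23683} = \sqrt{\frac{14133}{22952} + 23683} = \sqrt{\frac{543586349}{22952}} = \frac{\sqrt{3119098470562}}{11476} \approx 153.89$)
$k + 42065 = \frac{\sqrt{3119098470562}}{11476} + 42065 = 42065 + \frac{\sqrt{3119098470562}}{11476}$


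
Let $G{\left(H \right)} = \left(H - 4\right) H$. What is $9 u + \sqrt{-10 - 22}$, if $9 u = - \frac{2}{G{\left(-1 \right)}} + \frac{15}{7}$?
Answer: $\frac{61}{35} + 4 i \sqrt{2} \approx 1.7429 + 5.6569 i$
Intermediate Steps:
$G{\left(H \right)} = H \left(-4 + H\right)$ ($G{\left(H \right)} = \left(-4 + H\right) H = H \left(-4 + H\right)$)
$u = \frac{61}{315}$ ($u = \frac{- \frac{2}{\left(-1\right) \left(-4 - 1\right)} + \frac{15}{7}}{9} = \frac{- \frac{2}{\left(-1\right) \left(-5\right)} + 15 \cdot \frac{1}{7}}{9} = \frac{- \frac{2}{5} + \frac{15}{7}}{9} = \frac{1}{9} \cdot \frac{61}{35} = \frac{61}{315} \approx 0.19365$)
$9 u + \sqrt{-10 - 22} = 9 \cdot \frac{61}{315} + \sqrt{-10 - 22} = \frac{61}{35} + \sqrt{-32} = \frac{61}{35} + 4 i \sqrt{2}$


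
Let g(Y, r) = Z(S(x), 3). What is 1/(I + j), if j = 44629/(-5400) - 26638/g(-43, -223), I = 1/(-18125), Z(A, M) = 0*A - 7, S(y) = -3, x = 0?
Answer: 27405000/104061276313 ≈ 0.00026335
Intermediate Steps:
Z(A, M) = -7 (Z(A, M) = 0 - 7 = -7)
I = -1/18125 ≈ -5.5172e-5
g(Y, r) = -7
j = 143532797/37800 (j = 44629/(-5400) - 26638/(-7) = 44629*(-1/5400) - 26638*(-1/7) = -44629/5400 + 26638/7 = 143532797/37800 ≈ 3797.2)
1/(I + j) = 1/(-1/18125 + 143532797/37800) = 1/(104061276313/27405000) = 27405000/104061276313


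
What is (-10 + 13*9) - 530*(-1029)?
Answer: 545477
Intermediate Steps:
(-10 + 13*9) - 530*(-1029) = (-10 + 117) + 545370 = 107 + 545370 = 545477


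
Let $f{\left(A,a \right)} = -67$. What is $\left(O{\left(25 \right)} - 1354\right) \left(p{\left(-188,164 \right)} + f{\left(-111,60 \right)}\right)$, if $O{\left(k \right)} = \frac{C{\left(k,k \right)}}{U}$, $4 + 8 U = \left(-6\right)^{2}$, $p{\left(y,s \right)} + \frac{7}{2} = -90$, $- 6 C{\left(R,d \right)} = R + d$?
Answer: $\frac{1741211}{8} \approx 2.1765 \cdot 10^{5}$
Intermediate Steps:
$C{\left(R,d \right)} = - \frac{R}{6} - \frac{d}{6}$ ($C{\left(R,d \right)} = - \frac{R + d}{6} = - \frac{R}{6} - \frac{d}{6}$)
$p{\left(y,s \right)} = - \frac{187}{2}$ ($p{\left(y,s \right)} = - \frac{7}{2} - 90 = - \frac{187}{2}$)
$U = 4$ ($U = - \frac{1}{2} + \frac{\left(-6\right)^{2}}{8} = - \frac{1}{2} + \frac{1}{8} \cdot 36 = - \frac{1}{2} + \frac{9}{2} = 4$)
$O{\left(k \right)} = - \frac{k}{12}$ ($O{\left(k \right)} = \frac{- \frac{k}{6} - \frac{k}{6}}{4} = - \frac{k}{3} \cdot \frac{1}{4} = - \frac{k}{12}$)
$\left(O{\left(25 \right)} - 1354\right) \left(p{\left(-188,164 \right)} + f{\left(-111,60 \right)}\right) = \left(\left(- \frac{1}{12}\right) 25 - 1354\right) \left(- \frac{187}{2} - 67\right) = \left(- \frac{25}{12} - 1354\right) \left(- \frac{321}{2}\right) = \left(- \frac{16273}{12}\right) \left(- \frac{321}{2}\right) = \frac{1741211}{8}$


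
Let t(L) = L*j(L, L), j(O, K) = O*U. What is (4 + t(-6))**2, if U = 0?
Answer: 16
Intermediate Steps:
j(O, K) = 0 (j(O, K) = O*0 = 0)
t(L) = 0 (t(L) = L*0 = 0)
(4 + t(-6))**2 = (4 + 0)**2 = 4**2 = 16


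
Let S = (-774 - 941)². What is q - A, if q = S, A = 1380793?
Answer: 1560432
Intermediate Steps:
S = 2941225 (S = (-1715)² = 2941225)
q = 2941225
q - A = 2941225 - 1*1380793 = 2941225 - 1380793 = 1560432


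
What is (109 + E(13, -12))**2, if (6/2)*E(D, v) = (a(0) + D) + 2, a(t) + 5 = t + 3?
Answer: 115600/9 ≈ 12844.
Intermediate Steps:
a(t) = -2 + t (a(t) = -5 + (t + 3) = -5 + (3 + t) = -2 + t)
E(D, v) = D/3 (E(D, v) = (((-2 + 0) + D) + 2)/3 = ((-2 + D) + 2)/3 = D/3)
(109 + E(13, -12))**2 = (109 + (1/3)*13)**2 = (109 + 13/3)**2 = (340/3)**2 = 115600/9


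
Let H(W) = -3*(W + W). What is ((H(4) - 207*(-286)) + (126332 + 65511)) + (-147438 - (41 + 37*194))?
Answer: 96364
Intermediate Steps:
H(W) = -6*W
((H(4) - 207*(-286)) + (126332 + 65511)) + (-147438 - (41 + 37*194)) = ((-6*4 - 207*(-286)) + (126332 + 65511)) + (-147438 - (41 + 37*194)) = ((-24 + 59202) + 191843) + (-147438 - (41 + 7178)) = (59178 + 191843) + (-147438 - 1*7219) = 251021 + (-147438 - 7219) = 251021 - 154657 = 96364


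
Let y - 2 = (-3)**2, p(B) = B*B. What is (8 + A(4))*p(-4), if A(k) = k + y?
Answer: 368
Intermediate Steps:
p(B) = B**2
y = 11 (y = 2 + (-3)**2 = 2 + 9 = 11)
A(k) = 11 + k (A(k) = k + 11 = 11 + k)
(8 + A(4))*p(-4) = (8 + (11 + 4))*(-4)**2 = (8 + 15)*16 = 23*16 = 368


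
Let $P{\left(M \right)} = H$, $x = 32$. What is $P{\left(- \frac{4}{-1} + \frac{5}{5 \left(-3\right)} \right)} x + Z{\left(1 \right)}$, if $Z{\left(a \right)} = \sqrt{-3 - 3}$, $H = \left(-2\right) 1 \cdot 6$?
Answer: $-384 + i \sqrt{6} \approx -384.0 + 2.4495 i$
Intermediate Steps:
$H = -12$ ($H = \left(-2\right) 6 = -12$)
$Z{\left(a \right)} = i \sqrt{6}$ ($Z{\left(a \right)} = \sqrt{-6} = i \sqrt{6}$)
$P{\left(M \right)} = -12$
$P{\left(- \frac{4}{-1} + \frac{5}{5 \left(-3\right)} \right)} x + Z{\left(1 \right)} = \left(-12\right) 32 + i \sqrt{6} = -384 + i \sqrt{6}$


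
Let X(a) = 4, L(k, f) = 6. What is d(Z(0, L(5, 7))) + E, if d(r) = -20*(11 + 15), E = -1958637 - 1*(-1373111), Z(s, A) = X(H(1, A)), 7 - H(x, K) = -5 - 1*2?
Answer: -586046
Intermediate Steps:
H(x, K) = 14 (H(x, K) = 7 - (-5 - 1*2) = 7 - (-5 - 2) = 7 - 1*(-7) = 7 + 7 = 14)
Z(s, A) = 4
E = -585526 (E = -1958637 + 1373111 = -585526)
d(r) = -520 (d(r) = -20*26 = -520)
d(Z(0, L(5, 7))) + E = -520 - 585526 = -586046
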